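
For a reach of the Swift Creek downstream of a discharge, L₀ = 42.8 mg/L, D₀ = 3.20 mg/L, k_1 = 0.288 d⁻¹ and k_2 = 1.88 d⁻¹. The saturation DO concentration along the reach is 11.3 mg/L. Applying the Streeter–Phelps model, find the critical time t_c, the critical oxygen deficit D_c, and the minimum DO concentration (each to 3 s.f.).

At the critical point dD/dt = 0, so k_1 L₀ e^(−k_1 t) = k_2 D. Substituting D(t) from the Streeter–Phelps equation and solving for t gives
t_c = ln[(k_2/k_1)(1 − D₀(k_2−k_1)/(k_1 L₀))] / (k_2−k_1).
Here k_2−k_1 = 1.592 d⁻¹ and 1 − D₀(k_2−k_1)/(k_1 L₀) = 1 − 3.20×1.592/(0.288×42.8) = 0.5867, so
t_c = ln(6.528 × 0.5867) / 1.592 = 1.343 / 1.592 = 0.8435 d.
L(t_c) = L₀ e^(−k_1 t_c) = 42.8 × 0.7843 = 33.57 mg/L, and at the critical point k_2 D_c = k_1 L, so D_c = (0.288/1.88) × 33.57 = 5.143 mg/L.
Minimum DO = C_s − D_c = 11.3 − 5.143 = 6.157 mg/L.

t_c ≈ 0.843 d; D_c ≈ 5.14 mg/L; min DO ≈ 6.16 mg/L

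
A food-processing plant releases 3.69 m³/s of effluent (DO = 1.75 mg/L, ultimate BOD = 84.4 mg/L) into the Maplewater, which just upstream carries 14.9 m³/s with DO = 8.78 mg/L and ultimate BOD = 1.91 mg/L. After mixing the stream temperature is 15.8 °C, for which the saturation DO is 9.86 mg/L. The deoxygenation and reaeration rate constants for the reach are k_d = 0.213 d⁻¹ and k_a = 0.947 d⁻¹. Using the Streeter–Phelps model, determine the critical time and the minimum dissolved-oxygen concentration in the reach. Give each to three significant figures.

t_c ≈ 1.18 d; minimum DO ≈ 6.66 mg/L

Mixed DO = (14.9×8.78 + 3.69×1.75)/(14.9+3.69) = 137.3/18.59 = 7.385 mg/L.
Mixed L₀ = (14.9×1.91 + 3.69×84.4)/(18.59) = 339.9/18.59 = 18.28 mg/L.
Initial deficit D₀ = C_s − DO₀ = 9.86 − 7.385 = 2.475 mg/L.
t_c = (1/0.7340) ln[(0.947/0.213)(1 − 2.475×0.7340/(0.213×18.28))] = 1.362 × ln(2.372) = 1.177 d.
D_c = (0.213/0.947) × 18.28 × e^(−0.213×1.177) = 0.2249 × 18.28 × 0.7783 = 3.201 mg/L.
Minimum DO = 9.86 − 3.201 = 6.659 mg/L.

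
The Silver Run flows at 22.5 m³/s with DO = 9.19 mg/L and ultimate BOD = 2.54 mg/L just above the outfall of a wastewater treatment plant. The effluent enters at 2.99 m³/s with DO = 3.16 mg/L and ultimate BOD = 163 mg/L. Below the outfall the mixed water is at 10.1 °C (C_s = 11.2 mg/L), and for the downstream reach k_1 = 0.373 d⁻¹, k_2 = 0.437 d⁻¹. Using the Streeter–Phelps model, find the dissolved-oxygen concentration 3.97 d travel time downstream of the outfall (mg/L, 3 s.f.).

Mixed DO = (22.5×9.19 + 2.99×3.16)/(22.5+2.99) = 216.2/25.49 = 8.483 mg/L.
Mixed L₀ = (22.5×2.54 + 2.99×163)/(25.49) = 544.5/25.49 = 21.36 mg/L.
Initial deficit D₀ = C_s − DO₀ = 11.2 − 8.483 = 2.717 mg/L.
D(3.97) = [0.373×21.36/(0.437−0.373)](e^(−0.373×3.97) − e^(−0.437×3.97)) + 2.717 e^(−0.437×3.97)
= 124.5 × (0.2275 − 0.1764) + 2.717 × 0.1764 = 6.833 mg/L.
DO = 11.2 − 6.833 = 4.367 mg/L.

DO ≈ 4.37 mg/L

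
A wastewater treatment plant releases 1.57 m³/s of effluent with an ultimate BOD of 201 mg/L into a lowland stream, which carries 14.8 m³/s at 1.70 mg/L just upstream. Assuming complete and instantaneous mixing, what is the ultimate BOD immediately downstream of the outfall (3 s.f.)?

Flow-weighted mixing: C = (Q_r C_r + Q_w C_w)/(Q_r + Q_w)
= (14.8×1.70 + 1.57×201)/(14.8 + 1.57) = 340.7/16.37 = 20.81 mg/L.

20.8 mg/L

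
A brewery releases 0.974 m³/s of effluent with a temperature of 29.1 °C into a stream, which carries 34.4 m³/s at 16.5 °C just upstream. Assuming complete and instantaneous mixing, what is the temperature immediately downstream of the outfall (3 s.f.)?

16.8 °C

Flow-weighted mixing: C = (Q_r C_r + Q_w C_w)/(Q_r + Q_w)
= (34.4×16.5 + 0.974×29.1)/(34.4 + 0.974) = 595.9/35.37 = 16.85 °C.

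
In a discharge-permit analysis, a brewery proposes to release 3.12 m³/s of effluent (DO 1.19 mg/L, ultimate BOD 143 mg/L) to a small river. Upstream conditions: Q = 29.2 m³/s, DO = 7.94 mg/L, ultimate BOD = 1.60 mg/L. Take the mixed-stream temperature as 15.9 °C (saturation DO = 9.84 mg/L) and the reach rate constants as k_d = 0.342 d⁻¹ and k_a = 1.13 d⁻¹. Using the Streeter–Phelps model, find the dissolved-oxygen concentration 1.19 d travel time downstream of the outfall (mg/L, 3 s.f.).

Mixed DO = (29.2×7.94 + 3.12×1.19)/(29.2+3.12) = 235.6/32.32 = 7.288 mg/L.
Mixed L₀ = (29.2×1.60 + 3.12×143)/(32.32) = 492.9/32.32 = 15.25 mg/L.
Initial deficit D₀ = C_s − DO₀ = 9.84 − 7.288 = 2.552 mg/L.
D(1.19) = [0.342×15.25/(1.13−0.342)](e^(−0.342×1.19) − e^(−1.13×1.19)) + 2.552 e^(−1.13×1.19)
= 6.619 × (0.6657 − 0.2606) + 2.552 × 0.2606 = 3.346 mg/L.
DO = 9.84 − 3.346 = 6.494 mg/L.

DO ≈ 6.49 mg/L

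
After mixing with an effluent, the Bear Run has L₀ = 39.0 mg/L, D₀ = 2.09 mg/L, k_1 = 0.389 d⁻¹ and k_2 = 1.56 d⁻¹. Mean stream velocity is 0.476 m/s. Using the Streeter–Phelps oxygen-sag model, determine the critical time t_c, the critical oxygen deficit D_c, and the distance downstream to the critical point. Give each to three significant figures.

t_c ≈ 1.04 d; D_c ≈ 6.50 mg/L; x_c ≈ 42.6 km

At the critical point dD/dt = 0, so k_1 L₀ e^(−k_1 t) = k_2 D. Substituting D(t) from the Streeter–Phelps equation and solving for t gives
t_c = ln[(k_2/k_1)(1 − D₀(k_2−k_1)/(k_1 L₀))] / (k_2−k_1).
Here k_2−k_1 = 1.171 d⁻¹ and 1 − D₀(k_2−k_1)/(k_1 L₀) = 1 − 2.09×1.171/(0.389×39.0) = 0.8387, so
t_c = ln(4.010 × 0.8387) / 1.171 = 1.213 / 1.171 = 1.036 d.
L(t_c) = L₀ e^(−k_1 t_c) = 39.0 × 0.6684 = 26.07 mg/L, and at the critical point k_2 D_c = k_1 L, so D_c = (0.389/1.56) × 26.07 = 6.500 mg/L.
x_c = v t_c = 0.476 m/s × 1.036 d × 86400 s/d = 42600 m ≈ 42.6 km.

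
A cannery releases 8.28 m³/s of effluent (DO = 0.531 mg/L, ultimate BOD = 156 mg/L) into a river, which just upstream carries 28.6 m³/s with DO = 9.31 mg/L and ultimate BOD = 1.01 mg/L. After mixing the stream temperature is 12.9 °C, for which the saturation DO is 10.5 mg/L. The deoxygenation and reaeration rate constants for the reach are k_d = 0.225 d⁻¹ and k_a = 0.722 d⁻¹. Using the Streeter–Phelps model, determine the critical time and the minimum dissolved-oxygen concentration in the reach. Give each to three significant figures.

Mixed DO = (28.6×9.31 + 8.28×0.531)/(28.6+8.28) = 270.7/36.88 = 7.339 mg/L.
Mixed L₀ = (28.6×1.01 + 8.28×156)/(36.88) = 1321/36.88 = 35.81 mg/L.
Initial deficit D₀ = C_s − DO₀ = 10.5 − 7.339 = 3.161 mg/L.
t_c = (1/0.4970) ln[(0.722/0.225)(1 − 3.161×0.4970/(0.225×35.81))] = 2.012 × ln(2.583) = 1.909 d.
D_c = (0.225/0.722) × 35.81 × e^(−0.225×1.909) = 0.3116 × 35.81 × 0.6507 = 7.262 mg/L.
Minimum DO = 10.5 − 7.262 = 3.238 mg/L.

t_c ≈ 1.91 d; minimum DO ≈ 3.24 mg/L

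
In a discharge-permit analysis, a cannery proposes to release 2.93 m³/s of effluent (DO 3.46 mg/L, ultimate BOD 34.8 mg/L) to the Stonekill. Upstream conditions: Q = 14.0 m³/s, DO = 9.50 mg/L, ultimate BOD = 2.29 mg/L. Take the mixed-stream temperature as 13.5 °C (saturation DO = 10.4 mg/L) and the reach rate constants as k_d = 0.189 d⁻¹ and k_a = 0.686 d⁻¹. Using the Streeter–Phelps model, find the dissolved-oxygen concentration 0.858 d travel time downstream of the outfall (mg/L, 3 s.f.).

Mixed DO = (14.0×9.50 + 2.93×3.46)/(14.0+2.93) = 143.1/16.93 = 8.455 mg/L.
Mixed L₀ = (14.0×2.29 + 2.93×34.8)/(16.93) = 134.0/16.93 = 7.916 mg/L.
Initial deficit D₀ = C_s − DO₀ = 10.4 − 8.455 = 1.945 mg/L.
D(0.858) = [0.189×7.916/(0.686−0.189)](e^(−0.189×0.858) − e^(−0.686×0.858)) + 1.945 e^(−0.686×0.858)
= 3.010 × (0.8503 − 0.5551) + 1.945 × 0.5551 = 1.969 mg/L.
DO = 10.4 − 1.969 = 8.431 mg/L.

DO ≈ 8.43 mg/L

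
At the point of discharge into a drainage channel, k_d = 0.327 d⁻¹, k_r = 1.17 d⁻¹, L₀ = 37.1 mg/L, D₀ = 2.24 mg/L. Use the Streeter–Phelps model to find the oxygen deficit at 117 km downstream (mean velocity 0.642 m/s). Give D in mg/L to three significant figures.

D ≈ 6.19 mg/L

Travel time t = x/v = 117 km / (0.642 m/s) = 117000 m / 0.642 m/s = 182200 s = 2.109 d.
k_d L₀/(k_r−k_d) = 0.327×37.1/(1.17−0.327) = 12.13/0.8430 = 14.39 mg/L.
e^(−k_d t) = e^(−0.327×2.109) = 0.5017; e^(−k_r t) = e^(−1.17×2.109) = 0.08476.
D = 14.39 × (0.5017 − 0.08476) + 2.24 × 0.08476 = 6.000 + 0.1899 = 6.190 mg/L.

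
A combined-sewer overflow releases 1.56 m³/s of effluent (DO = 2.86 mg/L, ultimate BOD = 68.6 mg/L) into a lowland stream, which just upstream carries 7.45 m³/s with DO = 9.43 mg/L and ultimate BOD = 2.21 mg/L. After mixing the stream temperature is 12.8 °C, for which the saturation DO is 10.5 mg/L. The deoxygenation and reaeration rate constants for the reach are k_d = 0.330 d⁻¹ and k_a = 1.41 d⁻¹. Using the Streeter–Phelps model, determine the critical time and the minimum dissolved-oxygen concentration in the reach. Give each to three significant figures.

Mixed DO = (7.45×9.43 + 1.56×2.86)/(7.45+1.56) = 74.72/9.010 = 8.292 mg/L.
Mixed L₀ = (7.45×2.21 + 1.56×68.6)/(9.010) = 123.5/9.010 = 13.70 mg/L.
Initial deficit D₀ = C_s − DO₀ = 10.5 − 8.292 = 2.208 mg/L.
t_c = (1/1.080) ln[(1.41/0.330)(1 − 2.208×1.080/(0.330×13.70))] = 0.9259 × ln(2.020) = 0.6512 d.
D_c = (0.330/1.41) × 13.70 × e^(−0.330×0.6512) = 0.2340 × 13.70 × 0.8066 = 2.587 mg/L.
Minimum DO = 10.5 − 2.587 = 7.913 mg/L.

t_c ≈ 0.651 d; minimum DO ≈ 7.91 mg/L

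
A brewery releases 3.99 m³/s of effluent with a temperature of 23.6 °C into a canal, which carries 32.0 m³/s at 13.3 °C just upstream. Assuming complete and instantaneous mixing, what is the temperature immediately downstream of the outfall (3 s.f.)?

Flow-weighted mixing: C = (Q_r C_r + Q_w C_w)/(Q_r + Q_w)
= (32.0×13.3 + 3.99×23.6)/(32.0 + 3.99) = 519.8/35.99 = 14.44 °C.

14.4 °C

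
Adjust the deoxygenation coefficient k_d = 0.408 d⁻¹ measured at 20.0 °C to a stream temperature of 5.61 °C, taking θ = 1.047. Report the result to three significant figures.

k_d ≈ 0.211 d⁻¹

k_d(T₂) = k_d(T₁) · θ^(T₂−T₁) = 0.408 × 1.047^(5.61−20.0)
= 0.408 × 1.047^-14.4 = 0.408 × 0.5164 = 0.2107 d⁻¹.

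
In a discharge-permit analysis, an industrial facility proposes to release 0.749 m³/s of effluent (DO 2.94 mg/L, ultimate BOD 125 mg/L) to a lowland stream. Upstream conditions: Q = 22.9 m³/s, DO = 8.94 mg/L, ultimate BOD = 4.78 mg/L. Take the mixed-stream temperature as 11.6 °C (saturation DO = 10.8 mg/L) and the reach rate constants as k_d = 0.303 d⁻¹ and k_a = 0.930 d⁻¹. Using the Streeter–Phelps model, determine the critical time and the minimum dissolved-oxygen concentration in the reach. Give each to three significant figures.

Mixed DO = (22.9×8.94 + 0.749×2.94)/(22.9+0.749) = 206.9/23.65 = 8.750 mg/L.
Mixed L₀ = (22.9×4.78 + 0.749×125)/(23.65) = 203.1/23.65 = 8.588 mg/L.
Initial deficit D₀ = C_s − DO₀ = 10.8 − 8.750 = 2.050 mg/L.
t_c = (1/0.6270) ln[(0.930/0.303)(1 − 2.050×0.6270/(0.303×8.588))] = 1.595 × ln(1.553) = 0.7022 d.
D_c = (0.303/0.930) × 8.588 × e^(−0.303×0.7022) = 0.3258 × 8.588 × 0.8084 = 2.262 mg/L.
Minimum DO = 10.8 − 2.262 = 8.538 mg/L.

t_c ≈ 0.702 d; minimum DO ≈ 8.54 mg/L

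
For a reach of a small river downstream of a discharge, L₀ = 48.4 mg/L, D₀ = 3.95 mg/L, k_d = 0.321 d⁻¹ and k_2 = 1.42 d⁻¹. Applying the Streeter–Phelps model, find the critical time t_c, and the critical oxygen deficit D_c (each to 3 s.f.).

With k_2/k_d = 4.424 and 1 − D₀(k_2−k_d)/(k_d L₀) = 0.7206,
t_c = ln(4.424 × 0.7206) / (1.42 − 0.321) = ln(3.188) / 1.099 = 1.159/1.099 = 1.055 d.
L(t_c) = L₀ e^(−k_d t_c) = 48.4 × 0.7128 = 34.50 mg/L, and at the critical point k_2 D_c = k_d L, so D_c = (0.321/1.42) × 34.50 = 7.798 mg/L.

t_c ≈ 1.05 d; D_c ≈ 7.80 mg/L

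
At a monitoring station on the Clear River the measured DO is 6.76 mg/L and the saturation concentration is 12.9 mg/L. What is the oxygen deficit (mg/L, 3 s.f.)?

D = C_s − C = 12.9 − 6.76 = 6.14 mg/L.

D ≈ 6.14 mg/L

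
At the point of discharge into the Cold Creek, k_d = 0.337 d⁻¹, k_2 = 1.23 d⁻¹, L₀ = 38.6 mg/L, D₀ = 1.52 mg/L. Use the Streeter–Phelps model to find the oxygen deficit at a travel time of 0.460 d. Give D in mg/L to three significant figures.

k_d L₀/(k_2−k_d) = 0.337×38.6/(1.23−0.337) = 13.01/0.8930 = 14.57 mg/L.
e^(−k_d t) = e^(−0.337×0.4600) = 0.8564; e^(−k_2 t) = e^(−1.23×0.4600) = 0.5679.
D = 14.57 × (0.8564 − 0.5679) + 1.52 × 0.5679 = 4.202 + 0.8632 = 5.066 mg/L.

D ≈ 5.07 mg/L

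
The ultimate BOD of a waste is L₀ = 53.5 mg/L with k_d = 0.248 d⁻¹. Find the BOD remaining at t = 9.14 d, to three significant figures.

L_t = L₀ e^(−k_d t) = 53.5 × e^(−0.248×9.14) = 53.5 × 0.1037 = 5.545 mg/L.

L ≈ 5.55 mg/L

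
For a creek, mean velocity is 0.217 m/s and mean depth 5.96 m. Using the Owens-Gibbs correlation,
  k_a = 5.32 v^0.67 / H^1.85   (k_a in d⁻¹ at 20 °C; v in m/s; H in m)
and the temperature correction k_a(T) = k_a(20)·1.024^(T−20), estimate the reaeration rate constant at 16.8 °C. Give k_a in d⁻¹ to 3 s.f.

k_a ≈ 0.0652 d⁻¹

k_a(20) = 5.32 × 0.217^0.67 / 5.96^1.85 = 5.32 × 0.3593 / 27.18 = 0.07033 d⁻¹.
k_a(16.8) = 0.07033 × 1.024^(16.8−20) = 0.07033 × 0.9269 = 0.06519 d⁻¹.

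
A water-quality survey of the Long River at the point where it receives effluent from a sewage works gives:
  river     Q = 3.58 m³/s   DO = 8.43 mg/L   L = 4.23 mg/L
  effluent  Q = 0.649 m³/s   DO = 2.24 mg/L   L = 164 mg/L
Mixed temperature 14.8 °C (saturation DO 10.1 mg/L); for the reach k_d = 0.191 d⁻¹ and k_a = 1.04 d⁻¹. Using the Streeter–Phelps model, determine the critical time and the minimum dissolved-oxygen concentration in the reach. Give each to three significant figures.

t_c ≈ 1.38 d; minimum DO ≈ 6.05 mg/L

Mixed DO = (3.58×8.43 + 0.649×2.24)/(3.58+0.649) = 31.63/4.229 = 7.480 mg/L.
Mixed L₀ = (3.58×4.23 + 0.649×164)/(4.229) = 121.6/4.229 = 28.75 mg/L.
Initial deficit D₀ = C_s − DO₀ = 10.1 − 7.480 = 2.620 mg/L.
t_c = (1/0.8490) ln[(1.04/0.191)(1 − 2.620×0.8490/(0.191×28.75))] = 1.178 × ln(3.239) = 1.384 d.
D_c = (0.191/1.04) × 28.75 × e^(−0.191×1.384) = 0.1837 × 28.75 × 0.7676 = 4.053 mg/L.
Minimum DO = 10.1 − 4.053 = 6.047 mg/L.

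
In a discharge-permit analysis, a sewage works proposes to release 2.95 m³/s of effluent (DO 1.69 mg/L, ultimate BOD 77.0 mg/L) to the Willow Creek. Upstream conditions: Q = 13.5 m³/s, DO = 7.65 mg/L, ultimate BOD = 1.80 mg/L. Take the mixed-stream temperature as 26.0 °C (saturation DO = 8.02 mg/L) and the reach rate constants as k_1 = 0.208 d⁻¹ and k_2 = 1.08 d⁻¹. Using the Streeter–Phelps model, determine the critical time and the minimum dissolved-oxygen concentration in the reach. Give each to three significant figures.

t_c ≈ 1.31 d; minimum DO ≈ 5.78 mg/L

Mixed DO = (13.5×7.65 + 2.95×1.69)/(13.5+2.95) = 108.3/16.45 = 6.581 mg/L.
Mixed L₀ = (13.5×1.80 + 2.95×77.0)/(16.45) = 251.5/16.45 = 15.29 mg/L.
Initial deficit D₀ = C_s − DO₀ = 8.02 − 6.581 = 1.439 mg/L.
t_c = (1/0.8720) ln[(1.08/0.208)(1 − 1.439×0.8720/(0.208×15.29))] = 1.147 × ln(3.143) = 1.313 d.
D_c = (0.208/1.08) × 15.29 × e^(−0.208×1.313) = 0.1926 × 15.29 × 0.7609 = 2.240 mg/L.
Minimum DO = 8.02 − 2.240 = 5.780 mg/L.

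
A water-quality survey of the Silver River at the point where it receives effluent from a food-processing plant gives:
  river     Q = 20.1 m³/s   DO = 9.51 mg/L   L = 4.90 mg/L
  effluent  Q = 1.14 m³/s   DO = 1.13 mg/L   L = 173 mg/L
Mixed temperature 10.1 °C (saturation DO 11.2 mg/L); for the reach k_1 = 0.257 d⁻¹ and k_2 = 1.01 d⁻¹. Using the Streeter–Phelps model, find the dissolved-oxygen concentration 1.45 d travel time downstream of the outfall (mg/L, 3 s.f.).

Mixed DO = (20.1×9.51 + 1.14×1.13)/(20.1+1.14) = 192.4/21.24 = 9.060 mg/L.
Mixed L₀ = (20.1×4.90 + 1.14×173)/(21.24) = 295.7/21.24 = 13.92 mg/L.
Initial deficit D₀ = C_s − DO₀ = 11.2 − 9.060 = 2.140 mg/L.
D(1.45) = [0.257×13.92/(1.01−0.257)](e^(−0.257×1.45) − e^(−1.01×1.45)) + 2.140 e^(−1.01×1.45)
= 4.752 × (0.6889 − 0.2312) + 2.140 × 0.2312 = 2.670 mg/L.
DO = 11.2 − 2.670 = 8.530 mg/L.

DO ≈ 8.53 mg/L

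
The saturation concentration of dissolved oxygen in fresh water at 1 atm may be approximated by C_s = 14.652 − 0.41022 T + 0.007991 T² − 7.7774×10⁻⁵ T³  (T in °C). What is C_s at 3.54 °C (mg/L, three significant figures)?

C_s = 14.652 − 0.41022×3.54 + 0.007991×3.54² − 7.7774×10⁻⁵×3.54³ = 13.30 mg/L.

C_s ≈ 13.3 mg/L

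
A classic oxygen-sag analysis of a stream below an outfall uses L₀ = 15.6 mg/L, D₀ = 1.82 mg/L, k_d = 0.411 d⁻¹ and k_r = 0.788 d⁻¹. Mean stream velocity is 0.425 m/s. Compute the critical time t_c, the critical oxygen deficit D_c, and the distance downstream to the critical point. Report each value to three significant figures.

t_c ≈ 1.43 d; D_c ≈ 4.53 mg/L; x_c ≈ 52.4 km

With k_r/k_d = 1.917 and 1 − D₀(k_r−k_d)/(k_d L₀) = 0.8930,
t_c = ln(1.917 × 0.8930) / (0.788 − 0.411) = ln(1.712) / 0.3770 = 0.5377/0.3770 = 1.426 d.
D_c = (k_d/k_r) L₀ e^(−k_d t_c) = (0.411/0.788) × 15.6 × e^(−0.411×1.426) = 0.5216 × 15.6 × 0.5564 = 4.527 mg/L.
x_c = v t_c = 0.425 m/s × 1.426 d × 86400 s/d = 52370 m ≈ 52.4 km.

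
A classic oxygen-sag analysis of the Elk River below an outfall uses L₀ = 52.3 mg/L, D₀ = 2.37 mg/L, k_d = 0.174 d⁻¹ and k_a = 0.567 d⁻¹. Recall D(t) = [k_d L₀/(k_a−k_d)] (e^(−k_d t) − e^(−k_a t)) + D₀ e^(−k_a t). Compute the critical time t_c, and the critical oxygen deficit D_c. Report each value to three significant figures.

t_c = [1/(k_a−k_d)] ln[(k_a/k_d)(1 − D₀(k_a−k_d)/(k_d L₀))]
= [1/(0.567−0.174)] ln[(0.567/0.174)(1 − 2.37×0.3930/(0.174×52.3))]
= (1/0.3930) ln[3.259 × 0.8976] = 2.545 × ln(2.925) = 2.545 × 1.073 = 2.731 d.
D_c = (k_d/k_a) L₀ e^(−k_d t_c) = (0.174/0.567) × 52.3 × e^(−0.174×2.731) = 0.3069 × 52.3 × 0.6218 = 9.979 mg/L.

t_c ≈ 2.73 d; D_c ≈ 9.98 mg/L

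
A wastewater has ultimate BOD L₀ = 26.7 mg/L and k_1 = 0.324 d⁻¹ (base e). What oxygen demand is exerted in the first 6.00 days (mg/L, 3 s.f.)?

y ≈ 22.9 mg/L

y_t = L₀(1 − e^(−k_1 t)) = 26.7 × (1 − e^(−0.324×6.00))
= 26.7 × (1 − 0.1431) = 26.7 × 0.8569 = 22.88 mg/L.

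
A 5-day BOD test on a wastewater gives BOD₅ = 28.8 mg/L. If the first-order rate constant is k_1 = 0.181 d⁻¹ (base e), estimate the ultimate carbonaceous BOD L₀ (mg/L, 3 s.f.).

BOD₅ = L₀(1 − e^(−5k_1)) ⇒ L₀ = BOD₅ / (1 − e^(−5×0.181))
= 28.8 / (1 − 0.4045) = 28.8 / 0.5955 = 48.37 mg/L.

L₀ ≈ 48.4 mg/L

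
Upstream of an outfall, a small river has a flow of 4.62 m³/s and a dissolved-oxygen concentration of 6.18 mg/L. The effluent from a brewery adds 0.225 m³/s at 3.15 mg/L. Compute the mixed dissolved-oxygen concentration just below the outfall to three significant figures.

6.04 mg/L

Flow-weighted mixing: C = (Q_r C_r + Q_w C_w)/(Q_r + Q_w)
= (4.62×6.18 + 0.225×3.15)/(4.62 + 0.225) = 29.26/4.845 = 6.039 mg/L.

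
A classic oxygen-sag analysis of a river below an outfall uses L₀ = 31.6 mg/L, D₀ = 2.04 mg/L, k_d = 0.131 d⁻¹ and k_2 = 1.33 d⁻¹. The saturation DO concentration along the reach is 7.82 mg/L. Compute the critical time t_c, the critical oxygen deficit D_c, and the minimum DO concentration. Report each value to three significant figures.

At the critical point dD/dt = 0, so k_d L₀ e^(−k_d t) = k_2 D. Substituting D(t) from the Streeter–Phelps equation and solving for t gives
t_c = ln[(k_2/k_d)(1 − D₀(k_2−k_d)/(k_d L₀))] / (k_2−k_d).
Here k_2−k_d = 1.199 d⁻¹ and 1 − D₀(k_2−k_d)/(k_d L₀) = 1 − 2.04×1.199/(0.131×31.6) = 0.4091, so
t_c = ln(10.15 × 0.4091) / 1.199 = 1.424 / 1.199 = 1.188 d.
L(t_c) = L₀ e^(−k_d t_c) = 31.6 × 0.8559 = 27.05 mg/L, and at the critical point k_2 D_c = k_d L, so D_c = (0.131/1.33) × 27.05 = 2.664 mg/L.
Minimum DO = C_s − D_c = 7.82 − 2.664 = 5.156 mg/L.

t_c ≈ 1.19 d; D_c ≈ 2.66 mg/L; min DO ≈ 5.16 mg/L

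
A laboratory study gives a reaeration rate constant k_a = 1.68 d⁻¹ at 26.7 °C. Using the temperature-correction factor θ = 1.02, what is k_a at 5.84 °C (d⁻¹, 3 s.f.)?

k_a ≈ 1.11 d⁻¹

k_a(T₂) = k_a(T₁) · θ^(T₂−T₁) = 1.68 × 1.02^(5.84−26.7)
= 1.68 × 1.02^-20.9 = 1.68 × 0.6616 = 1.112 d⁻¹.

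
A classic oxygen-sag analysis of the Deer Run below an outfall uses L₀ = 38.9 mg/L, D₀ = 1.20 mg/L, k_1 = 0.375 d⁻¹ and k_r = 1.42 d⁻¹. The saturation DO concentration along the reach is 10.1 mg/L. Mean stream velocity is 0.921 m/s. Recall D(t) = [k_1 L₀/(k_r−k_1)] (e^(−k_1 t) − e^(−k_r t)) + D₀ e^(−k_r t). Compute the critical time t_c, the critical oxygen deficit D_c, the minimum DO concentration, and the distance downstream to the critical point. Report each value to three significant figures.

With k_r/k_1 = 3.787 and 1 − D₀(k_r−k_1)/(k_1 L₀) = 0.9140,
t_c = ln(3.787 × 0.9140) / (1.42 − 0.375) = ln(3.461) / 1.045 = 1.242/1.045 = 1.188 d.
L(t_c) = L₀ e^(−k_1 t_c) = 38.9 × 0.6405 = 24.91 mg/L, and at the critical point k_r D_c = k_1 L, so D_c = (0.375/1.42) × 24.91 = 6.579 mg/L.
Minimum DO = C_s − D_c = 10.1 − 6.579 = 3.521 mg/L.
x_c = v t_c = 0.921 m/s × 1.188 d × 86400 s/d = 94550 m ≈ 94.5 km.

t_c ≈ 1.19 d; D_c ≈ 6.58 mg/L; min DO ≈ 3.52 mg/L; x_c ≈ 94.5 km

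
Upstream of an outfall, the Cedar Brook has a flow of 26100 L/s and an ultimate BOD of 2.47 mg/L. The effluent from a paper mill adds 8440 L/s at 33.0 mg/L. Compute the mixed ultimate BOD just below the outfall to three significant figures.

Flow-weighted mixing: C = (Q_r C_r + Q_w C_w)/(Q_r + Q_w)
= (26100×2.47 + 8440×33.0)/(26100 + 8440) = 343000/34540 = 9.930 mg/L.

9.93 mg/L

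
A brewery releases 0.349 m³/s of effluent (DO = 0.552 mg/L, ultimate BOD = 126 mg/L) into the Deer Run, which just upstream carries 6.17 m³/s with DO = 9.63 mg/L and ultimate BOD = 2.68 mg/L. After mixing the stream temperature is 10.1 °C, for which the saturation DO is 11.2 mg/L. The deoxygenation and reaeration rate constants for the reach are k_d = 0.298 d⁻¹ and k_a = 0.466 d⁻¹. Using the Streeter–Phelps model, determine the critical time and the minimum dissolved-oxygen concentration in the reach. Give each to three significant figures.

t_c ≈ 1.87 d; minimum DO ≈ 7.80 mg/L

Mixed DO = (6.17×9.63 + 0.349×0.552)/(6.17+0.349) = 59.61/6.519 = 9.144 mg/L.
Mixed L₀ = (6.17×2.68 + 0.349×126)/(6.519) = 60.51/6.519 = 9.282 mg/L.
Initial deficit D₀ = C_s − DO₀ = 11.2 − 9.144 = 2.056 mg/L.
t_c = (1/0.1680) ln[(0.466/0.298)(1 − 2.056×0.1680/(0.298×9.282))] = 5.952 × ln(1.368) = 1.867 d.
D_c = (0.298/0.466) × 9.282 × e^(−0.298×1.867) = 0.6395 × 9.282 × 0.5732 = 3.403 mg/L.
Minimum DO = 11.2 − 3.403 = 7.797 mg/L.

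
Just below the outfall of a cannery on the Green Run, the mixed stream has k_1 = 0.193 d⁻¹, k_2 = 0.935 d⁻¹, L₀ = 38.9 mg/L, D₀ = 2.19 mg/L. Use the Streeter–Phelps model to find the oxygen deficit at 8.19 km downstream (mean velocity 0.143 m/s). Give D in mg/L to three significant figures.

D ≈ 4.64 mg/L

Travel time t = x/v = 8.19 km / (0.143 m/s) = 8190 m / 0.143 m/s = 57270 s = 0.6629 d.
k_1 L₀/(k_2−k_1) = 0.193×38.9/(0.935−0.193) = 7.508/0.7420 = 10.12 mg/L.
e^(−k_1 t) = e^(−0.193×0.6629) = 0.8799; e^(−k_2 t) = e^(−0.935×0.6629) = 0.5381.
D = 10.12 × (0.8799 − 0.5381) + 2.19 × 0.5381 = 3.459 + 1.178 = 4.637 mg/L.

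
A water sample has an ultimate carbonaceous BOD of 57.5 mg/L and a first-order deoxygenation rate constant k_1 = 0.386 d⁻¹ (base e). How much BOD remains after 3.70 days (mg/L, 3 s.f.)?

L_t = L₀ e^(−k_1 t) = 57.5 × e^(−0.386×3.70) = 57.5 × 0.2397 = 13.79 mg/L.

L ≈ 13.8 mg/L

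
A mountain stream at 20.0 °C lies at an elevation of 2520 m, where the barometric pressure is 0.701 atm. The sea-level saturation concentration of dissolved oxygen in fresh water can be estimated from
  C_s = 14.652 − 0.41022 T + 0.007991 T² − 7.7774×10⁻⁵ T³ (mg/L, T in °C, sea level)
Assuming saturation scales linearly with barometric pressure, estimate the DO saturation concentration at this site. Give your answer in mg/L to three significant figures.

At sea level: C_s = 14.652 − 0.41022×20.0 + 0.007991×20.0² − 7.7774×10⁻⁵×20.0³ = 9.022 mg/L.
Pressure correction: C_s' = 9.022 × 0.701 = 6.324 mg/L.

C_s ≈ 6.32 mg/L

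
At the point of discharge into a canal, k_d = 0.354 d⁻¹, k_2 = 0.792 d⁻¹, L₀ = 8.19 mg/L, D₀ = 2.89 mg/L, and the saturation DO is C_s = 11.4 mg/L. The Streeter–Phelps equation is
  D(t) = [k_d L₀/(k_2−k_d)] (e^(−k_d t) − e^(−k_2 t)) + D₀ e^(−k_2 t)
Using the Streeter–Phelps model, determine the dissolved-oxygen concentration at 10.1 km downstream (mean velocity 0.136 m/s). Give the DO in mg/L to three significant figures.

Travel time t = x/v = 10.1 km / (0.136 m/s) = 10100 m / 0.136 m/s = 74260 s = 0.8595 d.
k_d L₀/(k_2−k_d) = 0.354×8.19/(0.792−0.354) = 2.899/0.4380 = 6.619 mg/L.
e^(−k_d t) = e^(−0.354×0.8595) = 0.7377; e^(−k_2 t) = e^(−0.792×0.8595) = 0.5062.
D = 6.619 × (0.7377 − 0.5062) + 2.89 × 0.5062 = 1.532 + 1.463 = 2.995 mg/L.
DO = C_s − D = 11.4 − 2.995 = 8.405 mg/L.

DO ≈ 8.41 mg/L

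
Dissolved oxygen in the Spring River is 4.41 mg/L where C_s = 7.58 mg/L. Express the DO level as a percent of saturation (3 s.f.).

58.2 % saturation

% saturation = C/C_s × 100 = 4.41/7.58 × 100 = 58.2 %.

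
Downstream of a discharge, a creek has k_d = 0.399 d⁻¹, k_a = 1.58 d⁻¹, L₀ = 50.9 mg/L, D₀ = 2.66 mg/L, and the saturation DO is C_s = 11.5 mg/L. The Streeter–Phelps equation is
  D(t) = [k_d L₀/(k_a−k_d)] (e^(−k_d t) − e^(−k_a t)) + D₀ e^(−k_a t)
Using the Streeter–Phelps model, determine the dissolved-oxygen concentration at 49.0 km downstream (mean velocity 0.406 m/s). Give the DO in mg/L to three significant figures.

Travel time t = x/v = 49.0 km / (0.406 m/s) = 49000 m / 0.406 m/s = 120700 s = 1.397 d.
k_d L₀/(k_a−k_d) = 0.399×50.9/(1.58−0.399) = 20.31/1.181 = 17.20 mg/L.
e^(−k_d t) = e^(−0.399×1.397) = 0.5727; e^(−k_a t) = e^(−1.58×1.397) = 0.1100.
D = 17.20 × (0.5727 − 0.1100) + 2.66 × 0.1100 = 7.957 + 0.2927 = 8.249 mg/L.
DO = C_s − D = 11.5 − 8.249 = 3.251 mg/L.

DO ≈ 3.25 mg/L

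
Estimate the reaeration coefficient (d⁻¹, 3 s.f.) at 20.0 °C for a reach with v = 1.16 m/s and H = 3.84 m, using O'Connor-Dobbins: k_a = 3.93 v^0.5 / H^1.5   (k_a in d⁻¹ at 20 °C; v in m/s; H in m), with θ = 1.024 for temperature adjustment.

k_a ≈ 0.563 d⁻¹

k_a(20) = 3.93 × 1.16^0.5 / 3.84^1.5 = 3.93 × 1.077 / 7.525 = 0.5625 d⁻¹.
k_a(20.0) = 0.5625 × 1.024^(20.0−20) = 0.5625 × 1.000 = 0.5625 d⁻¹.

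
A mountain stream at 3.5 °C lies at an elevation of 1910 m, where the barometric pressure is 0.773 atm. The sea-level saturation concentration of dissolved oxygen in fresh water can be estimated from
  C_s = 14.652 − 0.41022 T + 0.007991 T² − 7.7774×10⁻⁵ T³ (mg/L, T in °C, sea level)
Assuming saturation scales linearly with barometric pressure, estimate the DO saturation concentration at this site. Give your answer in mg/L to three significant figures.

At sea level: C_s = 14.652 − 0.41022×3.5 + 0.007991×3.5² − 7.7774×10⁻⁵×3.5³ = 13.31 mg/L.
Pressure correction: C_s' = 13.31 × 0.773 = 10.29 mg/L.

C_s ≈ 10.3 mg/L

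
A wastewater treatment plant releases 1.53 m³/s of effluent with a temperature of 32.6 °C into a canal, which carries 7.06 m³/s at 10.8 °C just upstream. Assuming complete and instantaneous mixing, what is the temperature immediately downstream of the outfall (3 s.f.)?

14.7 °C

Flow-weighted mixing: C = (Q_r C_r + Q_w C_w)/(Q_r + Q_w)
= (7.06×10.8 + 1.53×32.6)/(7.06 + 1.53) = 126.1/8.590 = 14.68 °C.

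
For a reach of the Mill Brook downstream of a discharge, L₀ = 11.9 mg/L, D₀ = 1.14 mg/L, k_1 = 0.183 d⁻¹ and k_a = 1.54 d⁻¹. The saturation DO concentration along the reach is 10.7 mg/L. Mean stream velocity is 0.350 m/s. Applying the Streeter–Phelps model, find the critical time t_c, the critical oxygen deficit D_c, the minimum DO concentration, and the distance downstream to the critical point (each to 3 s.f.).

t_c ≈ 0.657 d; D_c ≈ 1.25 mg/L; min DO ≈ 9.45 mg/L; x_c ≈ 19.9 km

t_c = [1/(k_a−k_1)] ln[(k_a/k_1)(1 − D₀(k_a−k_1)/(k_1 L₀))]
= [1/(1.54−0.183)] ln[(1.54/0.183)(1 − 1.14×1.357/(0.183×11.9))]
= (1/1.357) ln[8.415 × 0.2896] = 0.7369 × ln(2.437) = 0.7369 × 0.8909 = 0.6565 d.
L(t_c) = L₀ e^(−k_1 t_c) = 11.9 × 0.8868 = 10.55 mg/L, and at the critical point k_a D_c = k_1 L, so D_c = (0.183/1.54) × 10.55 = 1.254 mg/L.
Minimum DO = C_s − D_c = 10.7 − 1.254 = 9.446 mg/L.
x_c = v t_c = 0.350 m/s × 0.6565 d × 86400 s/d = 19850 m ≈ 19.9 km.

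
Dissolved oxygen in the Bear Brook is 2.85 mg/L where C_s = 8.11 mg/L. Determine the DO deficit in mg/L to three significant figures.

D = C_s − C = 8.11 − 2.85 = 5.26 mg/L.

D ≈ 5.26 mg/L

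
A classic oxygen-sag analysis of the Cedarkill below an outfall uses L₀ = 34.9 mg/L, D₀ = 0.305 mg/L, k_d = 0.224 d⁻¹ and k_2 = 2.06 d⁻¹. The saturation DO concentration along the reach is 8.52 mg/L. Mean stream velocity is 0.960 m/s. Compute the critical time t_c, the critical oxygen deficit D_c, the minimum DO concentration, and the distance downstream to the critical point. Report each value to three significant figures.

At the critical point dD/dt = 0, so k_d L₀ e^(−k_d t) = k_2 D. Substituting D(t) from the Streeter–Phelps equation and solving for t gives
t_c = ln[(k_2/k_d)(1 − D₀(k_2−k_d)/(k_d L₀))] / (k_2−k_d).
Here k_2−k_d = 1.836 d⁻¹ and 1 − D₀(k_2−k_d)/(k_d L₀) = 1 − 0.305×1.836/(0.224×34.9) = 0.9284, so
t_c = ln(9.196 × 0.9284) / 1.836 = 2.144 / 1.836 = 1.168 d.
D_c = (k_d/k_2) L₀ e^(−k_d t_c) = (0.224/2.06) × 34.9 × e^(−0.224×1.168) = 0.1087 × 34.9 × 0.7698 = 2.921 mg/L.
Minimum DO = C_s − D_c = 8.52 − 2.921 = 5.599 mg/L.
x_c = v t_c = 0.960 m/s × 1.168 d × 86400 s/d = 96880 m ≈ 96.9 km.

t_c ≈ 1.17 d; D_c ≈ 2.92 mg/L; min DO ≈ 5.60 mg/L; x_c ≈ 96.9 km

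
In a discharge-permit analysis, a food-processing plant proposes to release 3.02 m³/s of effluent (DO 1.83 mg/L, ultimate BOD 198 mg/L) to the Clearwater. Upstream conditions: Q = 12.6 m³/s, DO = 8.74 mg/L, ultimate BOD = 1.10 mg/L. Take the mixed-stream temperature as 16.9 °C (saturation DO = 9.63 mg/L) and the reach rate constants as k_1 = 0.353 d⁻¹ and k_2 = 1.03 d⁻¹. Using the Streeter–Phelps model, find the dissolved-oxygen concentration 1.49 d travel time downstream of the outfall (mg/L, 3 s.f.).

DO ≈ 1.48 mg/L

Mixed DO = (12.6×8.74 + 3.02×1.83)/(12.6+3.02) = 115.7/15.62 = 7.404 mg/L.
Mixed L₀ = (12.6×1.10 + 3.02×198)/(15.62) = 611.8/15.62 = 39.17 mg/L.
Initial deficit D₀ = C_s − DO₀ = 9.63 − 7.404 = 2.226 mg/L.
D(1.49) = [0.353×39.17/(1.03−0.353)](e^(−0.353×1.49) − e^(−1.03×1.49)) + 2.226 e^(−1.03×1.49)
= 20.42 × (0.5910 − 0.2155) + 2.226 × 0.2155 = 8.148 mg/L.
DO = 9.63 − 8.148 = 1.482 mg/L.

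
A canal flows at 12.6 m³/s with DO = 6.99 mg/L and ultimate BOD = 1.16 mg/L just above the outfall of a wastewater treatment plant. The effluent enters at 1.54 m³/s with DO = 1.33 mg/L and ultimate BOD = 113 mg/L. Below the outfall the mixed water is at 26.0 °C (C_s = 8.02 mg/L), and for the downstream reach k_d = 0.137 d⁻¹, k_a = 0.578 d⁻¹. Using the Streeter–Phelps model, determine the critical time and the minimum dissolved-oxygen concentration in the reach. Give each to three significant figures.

Mixed DO = (12.6×6.99 + 1.54×1.33)/(12.6+1.54) = 90.12/14.14 = 6.374 mg/L.
Mixed L₀ = (12.6×1.16 + 1.54×113)/(14.14) = 188.6/14.14 = 13.34 mg/L.
Initial deficit D₀ = C_s − DO₀ = 8.02 − 6.374 = 1.646 mg/L.
t_c = (1/0.4410) ln[(0.578/0.137)(1 − 1.646×0.4410/(0.137×13.34))] = 2.268 × ln(2.543) = 2.116 d.
D_c = (0.137/0.578) × 13.34 × e^(−0.137×2.116) = 0.2370 × 13.34 × 0.7483 = 2.366 mg/L.
Minimum DO = 8.02 − 2.366 = 5.654 mg/L.

t_c ≈ 2.12 d; minimum DO ≈ 5.65 mg/L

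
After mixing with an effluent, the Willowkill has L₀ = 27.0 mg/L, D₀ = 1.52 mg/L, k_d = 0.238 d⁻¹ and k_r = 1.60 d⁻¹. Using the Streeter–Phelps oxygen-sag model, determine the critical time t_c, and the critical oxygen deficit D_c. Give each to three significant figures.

t_c ≈ 1.11 d; D_c ≈ 3.08 mg/L

t_c = [1/(k_r−k_d)] ln[(k_r/k_d)(1 − D₀(k_r−k_d)/(k_d L₀))]
= [1/(1.60−0.238)] ln[(1.60/0.238)(1 − 1.52×1.362/(0.238×27.0))]
= (1/1.362) ln[6.723 × 0.6778] = 0.7342 × ln(4.557) = 0.7342 × 1.517 = 1.114 d.
D_c = (k_d/k_r) L₀ e^(−k_d t_c) = (0.238/1.60) × 27.0 × e^(−0.238×1.114) = 0.1487 × 27.0 × 0.7672 = 3.081 mg/L.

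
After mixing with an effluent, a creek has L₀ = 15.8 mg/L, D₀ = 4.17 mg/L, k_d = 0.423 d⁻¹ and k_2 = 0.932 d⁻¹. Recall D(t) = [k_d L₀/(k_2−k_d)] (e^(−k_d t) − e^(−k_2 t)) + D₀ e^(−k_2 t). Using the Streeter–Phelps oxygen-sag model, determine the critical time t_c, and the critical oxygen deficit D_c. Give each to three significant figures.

t_c ≈ 0.801 d; D_c ≈ 5.11 mg/L

t_c = [1/(k_2−k_d)] ln[(k_2/k_d)(1 − D₀(k_2−k_d)/(k_d L₀))]
= [1/(0.932−0.423)] ln[(0.932/0.423)(1 − 4.17×0.5090/(0.423×15.8))]
= (1/0.5090) ln[2.203 × 0.6824] = 1.965 × ln(1.504) = 1.965 × 0.4078 = 0.8013 d.
L(t_c) = L₀ e^(−k_d t_c) = 15.8 × 0.7125 = 11.26 mg/L, and at the critical point k_2 D_c = k_d L, so D_c = (0.423/0.932) × 11.26 = 5.110 mg/L.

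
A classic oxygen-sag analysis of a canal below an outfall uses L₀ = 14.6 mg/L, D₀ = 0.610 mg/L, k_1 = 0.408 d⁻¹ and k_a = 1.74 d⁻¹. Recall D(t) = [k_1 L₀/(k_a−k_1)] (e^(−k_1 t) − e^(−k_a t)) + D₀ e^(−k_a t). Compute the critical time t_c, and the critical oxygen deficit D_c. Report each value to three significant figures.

t_c ≈ 0.979 d; D_c ≈ 2.30 mg/L

At the critical point dD/dt = 0, so k_1 L₀ e^(−k_1 t) = k_a D. Substituting D(t) from the Streeter–Phelps equation and solving for t gives
t_c = ln[(k_a/k_1)(1 − D₀(k_a−k_1)/(k_1 L₀))] / (k_a−k_1).
Here k_a−k_1 = 1.332 d⁻¹ and 1 − D₀(k_a−k_1)/(k_1 L₀) = 1 − 0.610×1.332/(0.408×14.6) = 0.8636, so
t_c = ln(4.265 × 0.8636) / 1.332 = 1.304 / 1.332 = 0.9788 d.
L(t_c) = L₀ e^(−k_1 t_c) = 14.6 × 0.6708 = 9.793 mg/L, and at the critical point k_a D_c = k_1 L, so D_c = (0.408/1.74) × 9.793 = 2.296 mg/L.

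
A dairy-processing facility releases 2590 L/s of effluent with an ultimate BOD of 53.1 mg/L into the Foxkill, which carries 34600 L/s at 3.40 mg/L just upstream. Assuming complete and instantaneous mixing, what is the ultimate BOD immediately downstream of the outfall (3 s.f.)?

Flow-weighted mixing: C = (Q_r C_r + Q_w C_w)/(Q_r + Q_w)
= (34600×3.40 + 2590×53.1)/(34600 + 2590) = 255200/37190 = 6.861 mg/L.

6.86 mg/L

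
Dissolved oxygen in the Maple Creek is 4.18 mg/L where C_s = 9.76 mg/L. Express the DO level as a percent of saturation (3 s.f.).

42.8 % saturation

% saturation = C/C_s × 100 = 4.18/9.76 × 100 = 42.8 %.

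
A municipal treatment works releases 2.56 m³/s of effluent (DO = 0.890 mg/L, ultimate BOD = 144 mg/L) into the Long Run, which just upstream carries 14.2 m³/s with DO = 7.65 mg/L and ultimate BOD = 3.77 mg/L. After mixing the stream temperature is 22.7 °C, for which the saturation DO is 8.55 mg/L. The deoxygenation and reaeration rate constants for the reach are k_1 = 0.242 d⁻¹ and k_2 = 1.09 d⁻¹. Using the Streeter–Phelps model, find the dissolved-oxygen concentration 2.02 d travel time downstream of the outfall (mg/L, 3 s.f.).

DO ≈ 4.72 mg/L

Mixed DO = (14.2×7.65 + 2.56×0.890)/(14.2+2.56) = 110.9/16.76 = 6.617 mg/L.
Mixed L₀ = (14.2×3.77 + 2.56×144)/(16.76) = 422.2/16.76 = 25.19 mg/L.
Initial deficit D₀ = C_s − DO₀ = 8.55 − 6.617 = 1.933 mg/L.
D(2.02) = [0.242×25.19/(1.09−0.242)](e^(−0.242×2.02) − e^(−1.09×2.02)) + 1.933 e^(−1.09×2.02)
= 7.188 × (0.6133 − 0.1106) + 1.933 × 0.1106 = 3.828 mg/L.
DO = 8.55 − 3.828 = 4.722 mg/L.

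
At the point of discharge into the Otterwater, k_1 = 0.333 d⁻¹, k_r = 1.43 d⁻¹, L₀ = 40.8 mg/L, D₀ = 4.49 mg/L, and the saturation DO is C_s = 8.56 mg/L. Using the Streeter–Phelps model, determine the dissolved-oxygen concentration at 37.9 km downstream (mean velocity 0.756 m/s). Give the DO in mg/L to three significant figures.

Travel time t = x/v = 37.9 km / (0.756 m/s) = 37900 m / 0.756 m/s = 50130 s = 0.5802 d.
k_1 L₀/(k_r−k_1) = 0.333×40.8/(1.43−0.333) = 13.59/1.097 = 12.39 mg/L.
e^(−k_1 t) = e^(−0.333×0.5802) = 0.8243; e^(−k_r t) = e^(−1.43×0.5802) = 0.4362.
D = 12.39 × (0.8243 − 0.4362) + 4.49 × 0.4362 = 4.807 + 1.958 = 6.765 mg/L.
DO = C_s − D = 8.56 − 6.765 = 1.795 mg/L.

DO ≈ 1.79 mg/L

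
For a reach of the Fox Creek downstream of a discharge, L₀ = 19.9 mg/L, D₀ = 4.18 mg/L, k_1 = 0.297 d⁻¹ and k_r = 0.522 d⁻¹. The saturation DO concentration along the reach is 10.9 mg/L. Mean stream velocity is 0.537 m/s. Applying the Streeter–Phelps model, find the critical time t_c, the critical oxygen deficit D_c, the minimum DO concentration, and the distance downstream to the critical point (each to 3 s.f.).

At the critical point dD/dt = 0, so k_1 L₀ e^(−k_1 t) = k_r D. Substituting D(t) from the Streeter–Phelps equation and solving for t gives
t_c = ln[(k_r/k_1)(1 − D₀(k_r−k_1)/(k_1 L₀))] / (k_r−k_1).
Here k_r−k_1 = 0.2250 d⁻¹ and 1 − D₀(k_r−k_1)/(k_1 L₀) = 1 − 4.18×0.2250/(0.297×19.9) = 0.8409, so
t_c = ln(1.758 × 0.8409) / 0.2250 = 0.3906 / 0.2250 = 1.736 d.
L(t_c) = L₀ e^(−k_1 t_c) = 19.9 × 0.5971 = 11.88 mg/L, and at the critical point k_r D_c = k_1 L, so D_c = (0.297/0.522) × 11.88 = 6.761 mg/L.
Minimum DO = C_s − D_c = 10.9 − 6.761 = 4.139 mg/L.
x_c = v t_c = 0.537 m/s × 1.736 d × 86400 s/d = 80550 m ≈ 80.5 km.

t_c ≈ 1.74 d; D_c ≈ 6.76 mg/L; min DO ≈ 4.14 mg/L; x_c ≈ 80.5 km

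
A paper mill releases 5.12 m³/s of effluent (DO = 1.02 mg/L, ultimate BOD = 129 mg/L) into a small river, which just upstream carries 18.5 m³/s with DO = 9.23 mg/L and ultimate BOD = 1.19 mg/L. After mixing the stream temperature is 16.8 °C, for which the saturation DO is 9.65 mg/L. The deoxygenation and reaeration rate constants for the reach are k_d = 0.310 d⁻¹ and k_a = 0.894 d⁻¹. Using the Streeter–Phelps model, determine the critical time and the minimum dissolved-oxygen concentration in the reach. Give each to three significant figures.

Mixed DO = (18.5×9.23 + 5.12×1.02)/(18.5+5.12) = 176.0/23.62 = 7.450 mg/L.
Mixed L₀ = (18.5×1.19 + 5.12×129)/(23.62) = 682.5/23.62 = 28.89 mg/L.
Initial deficit D₀ = C_s − DO₀ = 9.65 − 7.450 = 2.200 mg/L.
t_c = (1/0.5840) ln[(0.894/0.310)(1 − 2.200×0.5840/(0.310×28.89))] = 1.712 × ln(2.470) = 1.549 d.
D_c = (0.310/0.894) × 28.89 × e^(−0.310×1.549) = 0.3468 × 28.89 × 0.6188 = 6.200 mg/L.
Minimum DO = 9.65 − 6.200 = 3.450 mg/L.

t_c ≈ 1.55 d; minimum DO ≈ 3.45 mg/L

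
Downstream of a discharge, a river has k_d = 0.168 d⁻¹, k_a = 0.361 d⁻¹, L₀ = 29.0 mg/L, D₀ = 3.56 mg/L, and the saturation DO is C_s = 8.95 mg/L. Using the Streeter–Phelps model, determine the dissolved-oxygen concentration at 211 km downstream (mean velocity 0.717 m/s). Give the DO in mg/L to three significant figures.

Travel time t = x/v = 211 km / (0.717 m/s) = 211000 m / 0.717 m/s = 294300 s = 3.406 d.
k_d L₀/(k_a−k_d) = 0.168×29.0/(0.361−0.168) = 4.872/0.1930 = 25.24 mg/L.
e^(−k_d t) = e^(−0.168×3.406) = 0.5643; e^(−k_a t) = e^(−0.361×3.406) = 0.2924.
D = 25.24 × (0.5643 − 0.2924) + 3.56 × 0.2924 = 6.863 + 1.041 = 7.904 mg/L.
DO = C_s − D = 8.95 − 7.904 = 1.046 mg/L.

DO ≈ 1.05 mg/L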